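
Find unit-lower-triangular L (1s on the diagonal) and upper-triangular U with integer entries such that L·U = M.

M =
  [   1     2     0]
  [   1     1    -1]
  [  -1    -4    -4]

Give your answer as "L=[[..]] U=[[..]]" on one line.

L=[[1,0,0],[1,1,0],[-1,2,1]] U=[[1,2,0],[0,-1,-1],[0,0,-2]]

  R1 -= 1·R0 → [0,-1,-1]
  R2 -= -1·R0 → [0,-2,-4]
  R2 -= 2·R1 → [0,0,-2]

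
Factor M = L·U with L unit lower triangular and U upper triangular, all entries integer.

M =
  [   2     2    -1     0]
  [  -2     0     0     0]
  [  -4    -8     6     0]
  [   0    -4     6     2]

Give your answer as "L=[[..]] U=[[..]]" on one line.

  r1 -= -1·r0 → [0,2,-1,0]
  r2 -= -2·r0 → [0,-4,4,0]
  r3 -= 0·r0 → [0,-4,6,2]
  r2 -= -2·r1 → [0,0,2,0]
  r3 -= -2·r1 → [0,0,4,2]
  r3 -= 2·r2 → [0,0,0,2]

L=[[1,0,0,0],[-1,1,0,0],[-2,-2,1,0],[0,-2,2,1]] U=[[2,2,-1,0],[0,2,-1,0],[0,0,2,0],[0,0,0,2]]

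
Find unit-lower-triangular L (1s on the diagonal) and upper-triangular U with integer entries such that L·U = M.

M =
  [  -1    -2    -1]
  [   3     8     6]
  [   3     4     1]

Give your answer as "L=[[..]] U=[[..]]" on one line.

L=[[1,0,0],[-3,1,0],[-3,-1,1]] U=[[-1,-2,-1],[0,2,3],[0,0,1]]

  R1 -= -3·R0 → [0,2,3]
  R2 -= -3·R0 → [0,-2,-2]
  R2 -= -1·R1 → [0,0,1]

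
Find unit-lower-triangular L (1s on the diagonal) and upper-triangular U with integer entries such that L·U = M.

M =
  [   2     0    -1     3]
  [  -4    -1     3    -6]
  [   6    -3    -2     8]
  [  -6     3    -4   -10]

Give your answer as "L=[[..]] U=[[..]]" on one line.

  row1 -= -2·row0 → [0,-1,1,0]
  row2 -= 3·row0 → [0,-3,1,-1]
  row3 -= -3·row0 → [0,3,-7,-1]
  row2 -= 3·row1 → [0,0,-2,-1]
  row3 -= -3·row1 → [0,0,-4,-1]
  row3 -= 2·row2 → [0,0,0,1]

L=[[1,0,0,0],[-2,1,0,0],[3,3,1,0],[-3,-3,2,1]] U=[[2,0,-1,3],[0,-1,1,0],[0,0,-2,-1],[0,0,0,1]]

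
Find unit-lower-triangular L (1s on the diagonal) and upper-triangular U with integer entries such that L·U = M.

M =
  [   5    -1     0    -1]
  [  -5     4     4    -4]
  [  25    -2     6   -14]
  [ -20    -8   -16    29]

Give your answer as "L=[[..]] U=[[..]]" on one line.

  row1 -= -1·row0 → [0,3,4,-5]
  row2 -= 5·row0 → [0,3,6,-9]
  row3 -= -4·row0 → [0,-12,-16,25]
  row2 -= 1·row1 → [0,0,2,-4]
  row3 -= -4·row1 → [0,0,0,5]
  row3 -= 0·row2 → [0,0,0,5]

L=[[1,0,0,0],[-1,1,0,0],[5,1,1,0],[-4,-4,0,1]] U=[[5,-1,0,-1],[0,3,4,-5],[0,0,2,-4],[0,0,0,5]]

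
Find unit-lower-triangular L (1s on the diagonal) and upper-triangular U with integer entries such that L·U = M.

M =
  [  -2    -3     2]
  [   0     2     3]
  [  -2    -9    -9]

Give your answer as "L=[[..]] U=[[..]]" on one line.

L=[[1,0,0],[0,1,0],[1,-3,1]] U=[[-2,-3,2],[0,2,3],[0,0,-2]]

  r1 -= 0·r0 → [0,2,3]
  r2 -= 1·r0 → [0,-6,-11]
  r2 -= -3·r1 → [0,0,-2]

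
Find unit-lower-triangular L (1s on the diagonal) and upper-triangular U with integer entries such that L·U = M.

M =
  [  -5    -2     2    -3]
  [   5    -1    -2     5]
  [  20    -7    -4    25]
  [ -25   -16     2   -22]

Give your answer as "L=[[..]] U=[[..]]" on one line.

L=[[1,0,0,0],[-1,1,0,0],[-4,5,1,0],[5,2,-2,1]] U=[[-5,-2,2,-3],[0,-3,0,2],[0,0,4,3],[0,0,0,-5]]

  row1 -= -1·row0 → [0,-3,0,2]
  row2 -= -4·row0 → [0,-15,4,13]
  row3 -= 5·row0 → [0,-6,-8,-7]
  row2 -= 5·row1 → [0,0,4,3]
  row3 -= 2·row1 → [0,0,-8,-11]
  row3 -= -2·row2 → [0,0,0,-5]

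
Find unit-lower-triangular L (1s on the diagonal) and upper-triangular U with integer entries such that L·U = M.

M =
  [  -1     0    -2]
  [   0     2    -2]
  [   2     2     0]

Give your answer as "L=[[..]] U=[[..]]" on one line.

L=[[1,0,0],[0,1,0],[-2,1,1]] U=[[-1,0,-2],[0,2,-2],[0,0,-2]]

  R1 -= 0·R0 → [0,2,-2]
  R2 -= -2·R0 → [0,2,-4]
  R2 -= 1·R1 → [0,0,-2]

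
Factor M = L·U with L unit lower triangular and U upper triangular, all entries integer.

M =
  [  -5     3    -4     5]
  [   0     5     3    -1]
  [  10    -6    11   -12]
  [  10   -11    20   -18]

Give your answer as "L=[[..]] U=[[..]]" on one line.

L=[[1,0,0,0],[0,1,0,0],[-2,0,1,0],[-2,-1,5,1]] U=[[-5,3,-4,5],[0,5,3,-1],[0,0,3,-2],[0,0,0,1]]

  row1 -= 0·row0 → [0,5,3,-1]
  row2 -= -2·row0 → [0,0,3,-2]
  row3 -= -2·row0 → [0,-5,12,-8]
  row2 -= 0·row1 → [0,0,3,-2]
  row3 -= -1·row1 → [0,0,15,-9]
  row3 -= 5·row2 → [0,0,0,1]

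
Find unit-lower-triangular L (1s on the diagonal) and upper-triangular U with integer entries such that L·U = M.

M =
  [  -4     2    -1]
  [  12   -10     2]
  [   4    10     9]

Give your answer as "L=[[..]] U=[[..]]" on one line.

L=[[1,0,0],[-3,1,0],[-1,-3,1]] U=[[-4,2,-1],[0,-4,-1],[0,0,5]]

  r1 -= -3·r0 → [0,-4,-1]
  r2 -= -1·r0 → [0,12,8]
  r2 -= -3·r1 → [0,0,5]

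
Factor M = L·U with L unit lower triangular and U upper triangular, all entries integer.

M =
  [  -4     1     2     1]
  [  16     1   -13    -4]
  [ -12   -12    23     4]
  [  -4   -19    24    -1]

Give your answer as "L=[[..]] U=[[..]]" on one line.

  r1 -= -4·r0 → [0,5,-5,0]
  r2 -= 3·r0 → [0,-15,17,1]
  r3 -= 1·r0 → [0,-20,22,-2]
  r2 -= -3·r1 → [0,0,2,1]
  r3 -= -4·r1 → [0,0,2,-2]
  r3 -= 1·r2 → [0,0,0,-3]

L=[[1,0,0,0],[-4,1,0,0],[3,-3,1,0],[1,-4,1,1]] U=[[-4,1,2,1],[0,5,-5,0],[0,0,2,1],[0,0,0,-3]]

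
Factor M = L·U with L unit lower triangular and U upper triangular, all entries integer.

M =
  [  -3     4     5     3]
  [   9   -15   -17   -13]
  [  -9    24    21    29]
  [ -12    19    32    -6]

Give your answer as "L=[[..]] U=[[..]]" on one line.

  r1 -= -3·r0 → [0,-3,-2,-4]
  r2 -= 3·r0 → [0,12,6,20]
  r3 -= 4·r0 → [0,3,12,-18]
  r2 -= -4·r1 → [0,0,-2,4]
  r3 -= -1·r1 → [0,0,10,-22]
  r3 -= -5·r2 → [0,0,0,-2]

L=[[1,0,0,0],[-3,1,0,0],[3,-4,1,0],[4,-1,-5,1]] U=[[-3,4,5,3],[0,-3,-2,-4],[0,0,-2,4],[0,0,0,-2]]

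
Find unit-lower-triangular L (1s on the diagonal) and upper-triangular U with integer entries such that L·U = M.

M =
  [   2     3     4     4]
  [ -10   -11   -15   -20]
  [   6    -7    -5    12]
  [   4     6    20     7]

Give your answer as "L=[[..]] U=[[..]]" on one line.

  R1 -= -5·R0 → [0,4,5,0]
  R2 -= 3·R0 → [0,-16,-17,0]
  R3 -= 2·R0 → [0,0,12,-1]
  R2 -= -4·R1 → [0,0,3,0]
  R3 -= 0·R1 → [0,0,12,-1]
  R3 -= 4·R2 → [0,0,0,-1]

L=[[1,0,0,0],[-5,1,0,0],[3,-4,1,0],[2,0,4,1]] U=[[2,3,4,4],[0,4,5,0],[0,0,3,0],[0,0,0,-1]]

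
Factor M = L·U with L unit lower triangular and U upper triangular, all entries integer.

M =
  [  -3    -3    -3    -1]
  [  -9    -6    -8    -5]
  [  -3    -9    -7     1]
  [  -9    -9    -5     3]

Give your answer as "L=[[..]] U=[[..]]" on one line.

L=[[1,0,0,0],[3,1,0,0],[1,-2,1,0],[3,0,-2,1]] U=[[-3,-3,-3,-1],[0,3,1,-2],[0,0,-2,-2],[0,0,0,2]]

  r1 -= 3·r0 → [0,3,1,-2]
  r2 -= 1·r0 → [0,-6,-4,2]
  r3 -= 3·r0 → [0,0,4,6]
  r2 -= -2·r1 → [0,0,-2,-2]
  r3 -= 0·r1 → [0,0,4,6]
  r3 -= -2·r2 → [0,0,0,2]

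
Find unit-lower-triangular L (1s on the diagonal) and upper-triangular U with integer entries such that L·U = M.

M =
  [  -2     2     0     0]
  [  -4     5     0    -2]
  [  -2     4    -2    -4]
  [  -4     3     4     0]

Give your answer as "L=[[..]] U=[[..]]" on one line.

  row1 -= 2·row0 → [0,1,0,-2]
  row2 -= 1·row0 → [0,2,-2,-4]
  row3 -= 2·row0 → [0,-1,4,0]
  row2 -= 2·row1 → [0,0,-2,0]
  row3 -= -1·row1 → [0,0,4,-2]
  row3 -= -2·row2 → [0,0,0,-2]

L=[[1,0,0,0],[2,1,0,0],[1,2,1,0],[2,-1,-2,1]] U=[[-2,2,0,0],[0,1,0,-2],[0,0,-2,0],[0,0,0,-2]]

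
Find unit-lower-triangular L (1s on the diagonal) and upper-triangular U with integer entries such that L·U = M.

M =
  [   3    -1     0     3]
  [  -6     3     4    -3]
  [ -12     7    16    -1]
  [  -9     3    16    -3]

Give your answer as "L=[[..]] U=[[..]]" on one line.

L=[[1,0,0,0],[-2,1,0,0],[-4,3,1,0],[-3,0,4,1]] U=[[3,-1,0,3],[0,1,4,3],[0,0,4,2],[0,0,0,-2]]

  R1 -= -2·R0 → [0,1,4,3]
  R2 -= -4·R0 → [0,3,16,11]
  R3 -= -3·R0 → [0,0,16,6]
  R2 -= 3·R1 → [0,0,4,2]
  R3 -= 0·R1 → [0,0,16,6]
  R3 -= 4·R2 → [0,0,0,-2]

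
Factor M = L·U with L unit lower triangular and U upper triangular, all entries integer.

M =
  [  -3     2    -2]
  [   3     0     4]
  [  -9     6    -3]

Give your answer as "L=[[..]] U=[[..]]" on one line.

L=[[1,0,0],[-1,1,0],[3,0,1]] U=[[-3,2,-2],[0,2,2],[0,0,3]]

  R1 -= -1·R0 → [0,2,2]
  R2 -= 3·R0 → [0,0,3]
  R2 -= 0·R1 → [0,0,3]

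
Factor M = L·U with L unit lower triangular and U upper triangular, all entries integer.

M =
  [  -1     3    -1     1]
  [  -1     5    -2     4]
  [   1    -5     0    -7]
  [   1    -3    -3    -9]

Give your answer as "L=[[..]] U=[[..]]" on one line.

L=[[1,0,0,0],[1,1,0,0],[-1,-1,1,0],[-1,0,2,1]] U=[[-1,3,-1,1],[0,2,-1,3],[0,0,-2,-3],[0,0,0,-2]]

  r1 -= 1·r0 → [0,2,-1,3]
  r2 -= -1·r0 → [0,-2,-1,-6]
  r3 -= -1·r0 → [0,0,-4,-8]
  r2 -= -1·r1 → [0,0,-2,-3]
  r3 -= 0·r1 → [0,0,-4,-8]
  r3 -= 2·r2 → [0,0,0,-2]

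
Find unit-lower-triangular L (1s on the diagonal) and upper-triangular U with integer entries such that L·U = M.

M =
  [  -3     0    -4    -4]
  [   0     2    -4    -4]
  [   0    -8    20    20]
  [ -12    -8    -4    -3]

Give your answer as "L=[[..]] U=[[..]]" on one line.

L=[[1,0,0,0],[0,1,0,0],[0,-4,1,0],[4,-4,-1,1]] U=[[-3,0,-4,-4],[0,2,-4,-4],[0,0,4,4],[0,0,0,1]]

  row1 -= 0·row0 → [0,2,-4,-4]
  row2 -= 0·row0 → [0,-8,20,20]
  row3 -= 4·row0 → [0,-8,12,13]
  row2 -= -4·row1 → [0,0,4,4]
  row3 -= -4·row1 → [0,0,-4,-3]
  row3 -= -1·row2 → [0,0,0,1]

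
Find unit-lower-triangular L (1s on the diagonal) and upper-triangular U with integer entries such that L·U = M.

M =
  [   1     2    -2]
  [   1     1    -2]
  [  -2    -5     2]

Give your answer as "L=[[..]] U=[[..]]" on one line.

  r1 -= 1·r0 → [0,-1,0]
  r2 -= -2·r0 → [0,-1,-2]
  r2 -= 1·r1 → [0,0,-2]

L=[[1,0,0],[1,1,0],[-2,1,1]] U=[[1,2,-2],[0,-1,0],[0,0,-2]]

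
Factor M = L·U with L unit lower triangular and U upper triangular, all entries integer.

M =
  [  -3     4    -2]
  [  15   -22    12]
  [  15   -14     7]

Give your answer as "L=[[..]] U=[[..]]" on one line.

  r1 -= -5·r0 → [0,-2,2]
  r2 -= -5·r0 → [0,6,-3]
  r2 -= -3·r1 → [0,0,3]

L=[[1,0,0],[-5,1,0],[-5,-3,1]] U=[[-3,4,-2],[0,-2,2],[0,0,3]]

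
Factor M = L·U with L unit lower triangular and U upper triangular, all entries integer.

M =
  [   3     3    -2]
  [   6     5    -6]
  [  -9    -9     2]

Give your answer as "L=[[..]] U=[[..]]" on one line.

  R1 -= 2·R0 → [0,-1,-2]
  R2 -= -3·R0 → [0,0,-4]
  R2 -= 0·R1 → [0,0,-4]

L=[[1,0,0],[2,1,0],[-3,0,1]] U=[[3,3,-2],[0,-1,-2],[0,0,-4]]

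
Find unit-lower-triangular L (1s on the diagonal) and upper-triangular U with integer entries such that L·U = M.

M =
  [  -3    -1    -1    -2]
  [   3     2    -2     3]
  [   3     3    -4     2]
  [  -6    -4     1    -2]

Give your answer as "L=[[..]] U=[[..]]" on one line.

L=[[1,0,0,0],[-1,1,0,0],[-1,2,1,0],[2,-2,-3,1]] U=[[-3,-1,-1,-2],[0,1,-3,1],[0,0,1,-2],[0,0,0,-2]]

  r1 -= -1·r0 → [0,1,-3,1]
  r2 -= -1·r0 → [0,2,-5,0]
  r3 -= 2·r0 → [0,-2,3,2]
  r2 -= 2·r1 → [0,0,1,-2]
  r3 -= -2·r1 → [0,0,-3,4]
  r3 -= -3·r2 → [0,0,0,-2]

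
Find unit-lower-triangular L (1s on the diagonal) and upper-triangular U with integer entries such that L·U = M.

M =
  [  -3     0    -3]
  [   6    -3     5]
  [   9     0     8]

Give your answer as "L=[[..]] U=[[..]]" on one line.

L=[[1,0,0],[-2,1,0],[-3,0,1]] U=[[-3,0,-3],[0,-3,-1],[0,0,-1]]

  r1 -= -2·r0 → [0,-3,-1]
  r2 -= -3·r0 → [0,0,-1]
  r2 -= 0·r1 → [0,0,-1]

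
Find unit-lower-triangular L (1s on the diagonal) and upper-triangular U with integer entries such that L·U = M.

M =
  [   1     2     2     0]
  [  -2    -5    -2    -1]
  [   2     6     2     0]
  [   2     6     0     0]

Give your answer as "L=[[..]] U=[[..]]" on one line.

L=[[1,0,0,0],[-2,1,0,0],[2,-2,1,0],[2,-2,0,1]] U=[[1,2,2,0],[0,-1,2,-1],[0,0,2,-2],[0,0,0,-2]]

  row1 -= -2·row0 → [0,-1,2,-1]
  row2 -= 2·row0 → [0,2,-2,0]
  row3 -= 2·row0 → [0,2,-4,0]
  row2 -= -2·row1 → [0,0,2,-2]
  row3 -= -2·row1 → [0,0,0,-2]
  row3 -= 0·row2 → [0,0,0,-2]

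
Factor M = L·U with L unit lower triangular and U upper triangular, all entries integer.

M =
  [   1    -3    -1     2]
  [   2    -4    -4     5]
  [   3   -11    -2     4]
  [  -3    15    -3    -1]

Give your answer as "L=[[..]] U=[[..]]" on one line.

L=[[1,0,0,0],[2,1,0,0],[3,-1,1,0],[-3,3,0,1]] U=[[1,-3,-1,2],[0,2,-2,1],[0,0,-1,-1],[0,0,0,2]]

  r1 -= 2·r0 → [0,2,-2,1]
  r2 -= 3·r0 → [0,-2,1,-2]
  r3 -= -3·r0 → [0,6,-6,5]
  r2 -= -1·r1 → [0,0,-1,-1]
  r3 -= 3·r1 → [0,0,0,2]
  r3 -= 0·r2 → [0,0,0,2]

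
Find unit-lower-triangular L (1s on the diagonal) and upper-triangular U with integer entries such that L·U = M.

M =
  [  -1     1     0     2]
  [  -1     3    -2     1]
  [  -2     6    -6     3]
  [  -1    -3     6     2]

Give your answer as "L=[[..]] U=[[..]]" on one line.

  r1 -= 1·r0 → [0,2,-2,-1]
  r2 -= 2·r0 → [0,4,-6,-1]
  r3 -= 1·r0 → [0,-4,6,0]
  r2 -= 2·r1 → [0,0,-2,1]
  r3 -= -2·r1 → [0,0,2,-2]
  r3 -= -1·r2 → [0,0,0,-1]

L=[[1,0,0,0],[1,1,0,0],[2,2,1,0],[1,-2,-1,1]] U=[[-1,1,0,2],[0,2,-2,-1],[0,0,-2,1],[0,0,0,-1]]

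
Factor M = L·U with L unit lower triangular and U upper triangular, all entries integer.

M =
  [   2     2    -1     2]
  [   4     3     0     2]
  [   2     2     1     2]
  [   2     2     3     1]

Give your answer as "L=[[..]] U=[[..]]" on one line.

L=[[1,0,0,0],[2,1,0,0],[1,0,1,0],[1,0,2,1]] U=[[2,2,-1,2],[0,-1,2,-2],[0,0,2,0],[0,0,0,-1]]

  r1 -= 2·r0 → [0,-1,2,-2]
  r2 -= 1·r0 → [0,0,2,0]
  r3 -= 1·r0 → [0,0,4,-1]
  r2 -= 0·r1 → [0,0,2,0]
  r3 -= 0·r1 → [0,0,4,-1]
  r3 -= 2·r2 → [0,0,0,-1]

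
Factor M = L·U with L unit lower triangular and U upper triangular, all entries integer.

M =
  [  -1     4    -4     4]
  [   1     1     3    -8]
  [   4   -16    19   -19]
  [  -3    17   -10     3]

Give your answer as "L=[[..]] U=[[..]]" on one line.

L=[[1,0,0,0],[-1,1,0,0],[-4,0,1,0],[3,1,1,1]] U=[[-1,4,-4,4],[0,5,-1,-4],[0,0,3,-3],[0,0,0,-2]]

  R1 -= -1·R0 → [0,5,-1,-4]
  R2 -= -4·R0 → [0,0,3,-3]
  R3 -= 3·R0 → [0,5,2,-9]
  R2 -= 0·R1 → [0,0,3,-3]
  R3 -= 1·R1 → [0,0,3,-5]
  R3 -= 1·R2 → [0,0,0,-2]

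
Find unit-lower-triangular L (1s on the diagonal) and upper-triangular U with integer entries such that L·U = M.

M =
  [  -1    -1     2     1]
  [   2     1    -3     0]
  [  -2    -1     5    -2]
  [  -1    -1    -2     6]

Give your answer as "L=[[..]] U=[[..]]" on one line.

L=[[1,0,0,0],[-2,1,0,0],[2,-1,1,0],[1,0,-2,1]] U=[[-1,-1,2,1],[0,-1,1,2],[0,0,2,-2],[0,0,0,1]]

  row1 -= -2·row0 → [0,-1,1,2]
  row2 -= 2·row0 → [0,1,1,-4]
  row3 -= 1·row0 → [0,0,-4,5]
  row2 -= -1·row1 → [0,0,2,-2]
  row3 -= 0·row1 → [0,0,-4,5]
  row3 -= -2·row2 → [0,0,0,1]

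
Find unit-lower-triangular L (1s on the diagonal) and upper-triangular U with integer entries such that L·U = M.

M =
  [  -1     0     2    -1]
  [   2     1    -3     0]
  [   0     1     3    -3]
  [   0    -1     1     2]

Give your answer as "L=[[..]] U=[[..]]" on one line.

  row1 -= -2·row0 → [0,1,1,-2]
  row2 -= 0·row0 → [0,1,3,-3]
  row3 -= 0·row0 → [0,-1,1,2]
  row2 -= 1·row1 → [0,0,2,-1]
  row3 -= -1·row1 → [0,0,2,0]
  row3 -= 1·row2 → [0,0,0,1]

L=[[1,0,0,0],[-2,1,0,0],[0,1,1,0],[0,-1,1,1]] U=[[-1,0,2,-1],[0,1,1,-2],[0,0,2,-1],[0,0,0,1]]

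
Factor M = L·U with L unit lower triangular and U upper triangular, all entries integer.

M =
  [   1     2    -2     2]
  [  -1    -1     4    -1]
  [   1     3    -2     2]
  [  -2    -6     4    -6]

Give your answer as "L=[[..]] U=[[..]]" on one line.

L=[[1,0,0,0],[-1,1,0,0],[1,1,1,0],[-2,-2,-2,1]] U=[[1,2,-2,2],[0,1,2,1],[0,0,-2,-1],[0,0,0,-2]]

  r1 -= -1·r0 → [0,1,2,1]
  r2 -= 1·r0 → [0,1,0,0]
  r3 -= -2·r0 → [0,-2,0,-2]
  r2 -= 1·r1 → [0,0,-2,-1]
  r3 -= -2·r1 → [0,0,4,0]
  r3 -= -2·r2 → [0,0,0,-2]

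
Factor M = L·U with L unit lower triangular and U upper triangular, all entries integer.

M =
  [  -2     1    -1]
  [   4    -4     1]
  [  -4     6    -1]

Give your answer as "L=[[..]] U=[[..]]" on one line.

L=[[1,0,0],[-2,1,0],[2,-2,1]] U=[[-2,1,-1],[0,-2,-1],[0,0,-1]]

  R1 -= -2·R0 → [0,-2,-1]
  R2 -= 2·R0 → [0,4,1]
  R2 -= -2·R1 → [0,0,-1]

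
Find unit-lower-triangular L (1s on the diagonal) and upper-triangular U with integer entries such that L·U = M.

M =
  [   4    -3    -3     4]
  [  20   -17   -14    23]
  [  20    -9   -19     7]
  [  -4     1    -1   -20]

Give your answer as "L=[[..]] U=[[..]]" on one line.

L=[[1,0,0,0],[5,1,0,0],[5,-3,1,0],[-1,1,5,1]] U=[[4,-3,-3,4],[0,-2,1,3],[0,0,-1,-4],[0,0,0,1]]

  R1 -= 5·R0 → [0,-2,1,3]
  R2 -= 5·R0 → [0,6,-4,-13]
  R3 -= -1·R0 → [0,-2,-4,-16]
  R2 -= -3·R1 → [0,0,-1,-4]
  R3 -= 1·R1 → [0,0,-5,-19]
  R3 -= 5·R2 → [0,0,0,1]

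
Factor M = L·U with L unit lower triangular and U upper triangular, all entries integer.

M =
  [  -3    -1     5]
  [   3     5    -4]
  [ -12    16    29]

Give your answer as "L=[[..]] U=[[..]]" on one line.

L=[[1,0,0],[-1,1,0],[4,5,1]] U=[[-3,-1,5],[0,4,1],[0,0,4]]

  row1 -= -1·row0 → [0,4,1]
  row2 -= 4·row0 → [0,20,9]
  row2 -= 5·row1 → [0,0,4]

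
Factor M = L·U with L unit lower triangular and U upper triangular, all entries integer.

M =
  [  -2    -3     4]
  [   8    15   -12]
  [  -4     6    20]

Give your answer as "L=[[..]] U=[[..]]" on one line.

  row1 -= -4·row0 → [0,3,4]
  row2 -= 2·row0 → [0,12,12]
  row2 -= 4·row1 → [0,0,-4]

L=[[1,0,0],[-4,1,0],[2,4,1]] U=[[-2,-3,4],[0,3,4],[0,0,-4]]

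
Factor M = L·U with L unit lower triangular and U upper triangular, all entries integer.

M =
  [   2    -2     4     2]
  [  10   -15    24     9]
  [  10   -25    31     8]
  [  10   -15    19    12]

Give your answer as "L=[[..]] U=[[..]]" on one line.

  r1 -= 5·r0 → [0,-5,4,-1]
  r2 -= 5·r0 → [0,-15,11,-2]
  r3 -= 5·r0 → [0,-5,-1,2]
  r2 -= 3·r1 → [0,0,-1,1]
  r3 -= 1·r1 → [0,0,-5,3]
  r3 -= 5·r2 → [0,0,0,-2]

L=[[1,0,0,0],[5,1,0,0],[5,3,1,0],[5,1,5,1]] U=[[2,-2,4,2],[0,-5,4,-1],[0,0,-1,1],[0,0,0,-2]]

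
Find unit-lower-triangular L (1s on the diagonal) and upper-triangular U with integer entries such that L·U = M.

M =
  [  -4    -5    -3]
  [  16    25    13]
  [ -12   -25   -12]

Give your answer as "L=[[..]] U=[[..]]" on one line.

  row1 -= -4·row0 → [0,5,1]
  row2 -= 3·row0 → [0,-10,-3]
  row2 -= -2·row1 → [0,0,-1]

L=[[1,0,0],[-4,1,0],[3,-2,1]] U=[[-4,-5,-3],[0,5,1],[0,0,-1]]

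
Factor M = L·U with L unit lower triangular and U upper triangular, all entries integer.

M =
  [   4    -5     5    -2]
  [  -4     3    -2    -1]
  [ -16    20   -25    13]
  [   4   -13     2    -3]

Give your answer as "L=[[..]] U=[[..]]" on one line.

  row1 -= -1·row0 → [0,-2,3,-3]
  row2 -= -4·row0 → [0,0,-5,5]
  row3 -= 1·row0 → [0,-8,-3,-1]
  row2 -= 0·row1 → [0,0,-5,5]
  row3 -= 4·row1 → [0,0,-15,11]
  row3 -= 3·row2 → [0,0,0,-4]

L=[[1,0,0,0],[-1,1,0,0],[-4,0,1,0],[1,4,3,1]] U=[[4,-5,5,-2],[0,-2,3,-3],[0,0,-5,5],[0,0,0,-4]]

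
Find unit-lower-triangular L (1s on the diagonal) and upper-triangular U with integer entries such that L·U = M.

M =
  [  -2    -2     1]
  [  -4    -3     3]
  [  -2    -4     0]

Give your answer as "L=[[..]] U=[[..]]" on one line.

  R1 -= 2·R0 → [0,1,1]
  R2 -= 1·R0 → [0,-2,-1]
  R2 -= -2·R1 → [0,0,1]

L=[[1,0,0],[2,1,0],[1,-2,1]] U=[[-2,-2,1],[0,1,1],[0,0,1]]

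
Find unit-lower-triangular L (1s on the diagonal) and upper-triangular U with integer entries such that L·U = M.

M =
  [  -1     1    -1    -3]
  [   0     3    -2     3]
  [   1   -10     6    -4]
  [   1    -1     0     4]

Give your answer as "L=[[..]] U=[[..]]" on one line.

  r1 -= 0·r0 → [0,3,-2,3]
  r2 -= -1·r0 → [0,-9,5,-7]
  r3 -= -1·r0 → [0,0,-1,1]
  r2 -= -3·r1 → [0,0,-1,2]
  r3 -= 0·r1 → [0,0,-1,1]
  r3 -= 1·r2 → [0,0,0,-1]

L=[[1,0,0,0],[0,1,0,0],[-1,-3,1,0],[-1,0,1,1]] U=[[-1,1,-1,-3],[0,3,-2,3],[0,0,-1,2],[0,0,0,-1]]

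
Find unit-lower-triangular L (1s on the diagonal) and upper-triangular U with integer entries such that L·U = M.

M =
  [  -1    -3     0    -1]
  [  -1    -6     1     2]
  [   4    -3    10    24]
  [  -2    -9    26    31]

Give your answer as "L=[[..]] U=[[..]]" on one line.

  row1 -= 1·row0 → [0,-3,1,3]
  row2 -= -4·row0 → [0,-15,10,20]
  row3 -= 2·row0 → [0,-3,26,33]
  row2 -= 5·row1 → [0,0,5,5]
  row3 -= 1·row1 → [0,0,25,30]
  row3 -= 5·row2 → [0,0,0,5]

L=[[1,0,0,0],[1,1,0,0],[-4,5,1,0],[2,1,5,1]] U=[[-1,-3,0,-1],[0,-3,1,3],[0,0,5,5],[0,0,0,5]]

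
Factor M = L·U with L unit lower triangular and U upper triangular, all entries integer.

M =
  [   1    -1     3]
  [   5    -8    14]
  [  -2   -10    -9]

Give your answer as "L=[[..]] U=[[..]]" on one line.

L=[[1,0,0],[5,1,0],[-2,4,1]] U=[[1,-1,3],[0,-3,-1],[0,0,1]]

  R1 -= 5·R0 → [0,-3,-1]
  R2 -= -2·R0 → [0,-12,-3]
  R2 -= 4·R1 → [0,0,1]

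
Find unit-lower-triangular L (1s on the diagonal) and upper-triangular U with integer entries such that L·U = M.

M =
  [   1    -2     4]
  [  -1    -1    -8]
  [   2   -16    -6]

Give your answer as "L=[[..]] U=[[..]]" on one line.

L=[[1,0,0],[-1,1,0],[2,4,1]] U=[[1,-2,4],[0,-3,-4],[0,0,2]]

  row1 -= -1·row0 → [0,-3,-4]
  row2 -= 2·row0 → [0,-12,-14]
  row2 -= 4·row1 → [0,0,2]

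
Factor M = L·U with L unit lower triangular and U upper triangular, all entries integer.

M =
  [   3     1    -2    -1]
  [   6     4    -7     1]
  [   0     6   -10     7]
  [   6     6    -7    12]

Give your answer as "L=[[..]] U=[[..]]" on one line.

  R1 -= 2·R0 → [0,2,-3,3]
  R2 -= 0·R0 → [0,6,-10,7]
  R3 -= 2·R0 → [0,4,-3,14]
  R2 -= 3·R1 → [0,0,-1,-2]
  R3 -= 2·R1 → [0,0,3,8]
  R3 -= -3·R2 → [0,0,0,2]

L=[[1,0,0,0],[2,1,0,0],[0,3,1,0],[2,2,-3,1]] U=[[3,1,-2,-1],[0,2,-3,3],[0,0,-1,-2],[0,0,0,2]]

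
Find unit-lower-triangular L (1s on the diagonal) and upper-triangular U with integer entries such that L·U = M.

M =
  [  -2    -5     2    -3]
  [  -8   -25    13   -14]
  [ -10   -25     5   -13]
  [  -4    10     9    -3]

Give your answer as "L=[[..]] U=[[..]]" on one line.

L=[[1,0,0,0],[4,1,0,0],[5,0,1,0],[2,-4,-5,1]] U=[[-2,-5,2,-3],[0,-5,5,-2],[0,0,-5,2],[0,0,0,5]]

  R1 -= 4·R0 → [0,-5,5,-2]
  R2 -= 5·R0 → [0,0,-5,2]
  R3 -= 2·R0 → [0,20,5,3]
  R2 -= 0·R1 → [0,0,-5,2]
  R3 -= -4·R1 → [0,0,25,-5]
  R3 -= -5·R2 → [0,0,0,5]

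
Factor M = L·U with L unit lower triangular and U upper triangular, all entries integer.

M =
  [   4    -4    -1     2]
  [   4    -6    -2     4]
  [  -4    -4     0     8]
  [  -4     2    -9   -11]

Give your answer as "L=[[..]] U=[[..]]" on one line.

  row1 -= 1·row0 → [0,-2,-1,2]
  row2 -= -1·row0 → [0,-8,-1,10]
  row3 -= -1·row0 → [0,-2,-10,-9]
  row2 -= 4·row1 → [0,0,3,2]
  row3 -= 1·row1 → [0,0,-9,-11]
  row3 -= -3·row2 → [0,0,0,-5]

L=[[1,0,0,0],[1,1,0,0],[-1,4,1,0],[-1,1,-3,1]] U=[[4,-4,-1,2],[0,-2,-1,2],[0,0,3,2],[0,0,0,-5]]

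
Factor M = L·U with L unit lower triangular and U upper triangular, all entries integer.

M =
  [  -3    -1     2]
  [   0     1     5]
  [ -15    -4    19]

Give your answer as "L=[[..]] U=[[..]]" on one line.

  R1 -= 0·R0 → [0,1,5]
  R2 -= 5·R0 → [0,1,9]
  R2 -= 1·R1 → [0,0,4]

L=[[1,0,0],[0,1,0],[5,1,1]] U=[[-3,-1,2],[0,1,5],[0,0,4]]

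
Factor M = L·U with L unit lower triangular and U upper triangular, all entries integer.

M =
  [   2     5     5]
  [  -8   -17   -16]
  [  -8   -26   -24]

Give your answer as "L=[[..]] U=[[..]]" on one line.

L=[[1,0,0],[-4,1,0],[-4,-2,1]] U=[[2,5,5],[0,3,4],[0,0,4]]

  row1 -= -4·row0 → [0,3,4]
  row2 -= -4·row0 → [0,-6,-4]
  row2 -= -2·row1 → [0,0,4]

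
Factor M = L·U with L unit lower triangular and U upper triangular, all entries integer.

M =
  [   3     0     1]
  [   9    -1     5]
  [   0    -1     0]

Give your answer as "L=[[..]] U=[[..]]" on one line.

  r1 -= 3·r0 → [0,-1,2]
  r2 -= 0·r0 → [0,-1,0]
  r2 -= 1·r1 → [0,0,-2]

L=[[1,0,0],[3,1,0],[0,1,1]] U=[[3,0,1],[0,-1,2],[0,0,-2]]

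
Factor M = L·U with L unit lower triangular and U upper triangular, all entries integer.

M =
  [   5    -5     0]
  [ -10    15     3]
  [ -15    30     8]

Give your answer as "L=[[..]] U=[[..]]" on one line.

L=[[1,0,0],[-2,1,0],[-3,3,1]] U=[[5,-5,0],[0,5,3],[0,0,-1]]

  row1 -= -2·row0 → [0,5,3]
  row2 -= -3·row0 → [0,15,8]
  row2 -= 3·row1 → [0,0,-1]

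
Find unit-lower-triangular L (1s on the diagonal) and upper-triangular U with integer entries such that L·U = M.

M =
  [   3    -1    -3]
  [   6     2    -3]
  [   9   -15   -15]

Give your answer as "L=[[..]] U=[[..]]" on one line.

L=[[1,0,0],[2,1,0],[3,-3,1]] U=[[3,-1,-3],[0,4,3],[0,0,3]]

  r1 -= 2·r0 → [0,4,3]
  r2 -= 3·r0 → [0,-12,-6]
  r2 -= -3·r1 → [0,0,3]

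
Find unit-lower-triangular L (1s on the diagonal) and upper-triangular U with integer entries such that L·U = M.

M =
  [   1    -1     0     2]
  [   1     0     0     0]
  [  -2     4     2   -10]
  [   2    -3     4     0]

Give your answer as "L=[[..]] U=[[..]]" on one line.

L=[[1,0,0,0],[1,1,0,0],[-2,2,1,0],[2,-1,2,1]] U=[[1,-1,0,2],[0,1,0,-2],[0,0,2,-2],[0,0,0,-2]]

  R1 -= 1·R0 → [0,1,0,-2]
  R2 -= -2·R0 → [0,2,2,-6]
  R3 -= 2·R0 → [0,-1,4,-4]
  R2 -= 2·R1 → [0,0,2,-2]
  R3 -= -1·R1 → [0,0,4,-6]
  R3 -= 2·R2 → [0,0,0,-2]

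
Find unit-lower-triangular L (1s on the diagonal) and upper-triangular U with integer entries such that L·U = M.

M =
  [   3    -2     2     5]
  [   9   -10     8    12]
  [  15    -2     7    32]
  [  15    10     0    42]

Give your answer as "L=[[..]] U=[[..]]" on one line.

  R1 -= 3·R0 → [0,-4,2,-3]
  R2 -= 5·R0 → [0,8,-3,7]
  R3 -= 5·R0 → [0,20,-10,17]
  R2 -= -2·R1 → [0,0,1,1]
  R3 -= -5·R1 → [0,0,0,2]
  R3 -= 0·R2 → [0,0,0,2]

L=[[1,0,0,0],[3,1,0,0],[5,-2,1,0],[5,-5,0,1]] U=[[3,-2,2,5],[0,-4,2,-3],[0,0,1,1],[0,0,0,2]]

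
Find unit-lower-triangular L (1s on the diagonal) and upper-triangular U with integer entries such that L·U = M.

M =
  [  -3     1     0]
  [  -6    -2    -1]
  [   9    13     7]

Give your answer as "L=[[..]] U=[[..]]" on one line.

  row1 -= 2·row0 → [0,-4,-1]
  row2 -= -3·row0 → [0,16,7]
  row2 -= -4·row1 → [0,0,3]

L=[[1,0,0],[2,1,0],[-3,-4,1]] U=[[-3,1,0],[0,-4,-1],[0,0,3]]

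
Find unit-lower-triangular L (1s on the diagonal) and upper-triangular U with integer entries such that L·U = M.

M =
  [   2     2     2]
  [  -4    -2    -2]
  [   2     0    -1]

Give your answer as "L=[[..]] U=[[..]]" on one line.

  R1 -= -2·R0 → [0,2,2]
  R2 -= 1·R0 → [0,-2,-3]
  R2 -= -1·R1 → [0,0,-1]

L=[[1,0,0],[-2,1,0],[1,-1,1]] U=[[2,2,2],[0,2,2],[0,0,-1]]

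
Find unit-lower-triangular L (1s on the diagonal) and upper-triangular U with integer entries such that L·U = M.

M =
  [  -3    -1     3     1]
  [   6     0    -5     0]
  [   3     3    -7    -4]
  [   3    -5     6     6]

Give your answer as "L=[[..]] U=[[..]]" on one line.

L=[[1,0,0,0],[-2,1,0,0],[-1,-1,1,0],[-1,3,-2,1]] U=[[-3,-1,3,1],[0,-2,1,2],[0,0,-3,-1],[0,0,0,-1]]

  R1 -= -2·R0 → [0,-2,1,2]
  R2 -= -1·R0 → [0,2,-4,-3]
  R3 -= -1·R0 → [0,-6,9,7]
  R2 -= -1·R1 → [0,0,-3,-1]
  R3 -= 3·R1 → [0,0,6,1]
  R3 -= -2·R2 → [0,0,0,-1]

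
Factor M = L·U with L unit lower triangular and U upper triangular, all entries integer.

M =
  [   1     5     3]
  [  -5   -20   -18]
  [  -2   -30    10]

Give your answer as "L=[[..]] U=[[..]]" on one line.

L=[[1,0,0],[-5,1,0],[-2,-4,1]] U=[[1,5,3],[0,5,-3],[0,0,4]]

  r1 -= -5·r0 → [0,5,-3]
  r2 -= -2·r0 → [0,-20,16]
  r2 -= -4·r1 → [0,0,4]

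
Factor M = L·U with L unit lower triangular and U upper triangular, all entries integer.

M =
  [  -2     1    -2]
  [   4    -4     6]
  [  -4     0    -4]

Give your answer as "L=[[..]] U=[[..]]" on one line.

  r1 -= -2·r0 → [0,-2,2]
  r2 -= 2·r0 → [0,-2,0]
  r2 -= 1·r1 → [0,0,-2]

L=[[1,0,0],[-2,1,0],[2,1,1]] U=[[-2,1,-2],[0,-2,2],[0,0,-2]]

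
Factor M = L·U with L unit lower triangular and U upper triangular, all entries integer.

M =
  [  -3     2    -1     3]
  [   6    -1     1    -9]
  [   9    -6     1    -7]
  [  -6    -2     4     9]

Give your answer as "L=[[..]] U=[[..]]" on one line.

  r1 -= -2·r0 → [0,3,-1,-3]
  r2 -= -3·r0 → [0,0,-2,2]
  r3 -= 2·r0 → [0,-6,6,3]
  r2 -= 0·r1 → [0,0,-2,2]
  r3 -= -2·r1 → [0,0,4,-3]
  r3 -= -2·r2 → [0,0,0,1]

L=[[1,0,0,0],[-2,1,0,0],[-3,0,1,0],[2,-2,-2,1]] U=[[-3,2,-1,3],[0,3,-1,-3],[0,0,-2,2],[0,0,0,1]]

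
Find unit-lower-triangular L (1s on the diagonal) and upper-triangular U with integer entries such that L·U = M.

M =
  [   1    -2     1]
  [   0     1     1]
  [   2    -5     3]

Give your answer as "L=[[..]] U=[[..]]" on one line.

L=[[1,0,0],[0,1,0],[2,-1,1]] U=[[1,-2,1],[0,1,1],[0,0,2]]

  row1 -= 0·row0 → [0,1,1]
  row2 -= 2·row0 → [0,-1,1]
  row2 -= -1·row1 → [0,0,2]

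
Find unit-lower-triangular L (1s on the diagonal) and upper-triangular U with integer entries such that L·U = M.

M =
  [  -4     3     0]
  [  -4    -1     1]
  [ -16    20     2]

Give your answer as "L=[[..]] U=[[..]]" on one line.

  R1 -= 1·R0 → [0,-4,1]
  R2 -= 4·R0 → [0,8,2]
  R2 -= -2·R1 → [0,0,4]

L=[[1,0,0],[1,1,0],[4,-2,1]] U=[[-4,3,0],[0,-4,1],[0,0,4]]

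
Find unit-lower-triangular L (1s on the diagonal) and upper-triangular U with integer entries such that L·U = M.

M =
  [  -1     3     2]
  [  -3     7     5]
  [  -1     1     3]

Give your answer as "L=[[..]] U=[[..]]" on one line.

L=[[1,0,0],[3,1,0],[1,1,1]] U=[[-1,3,2],[0,-2,-1],[0,0,2]]

  row1 -= 3·row0 → [0,-2,-1]
  row2 -= 1·row0 → [0,-2,1]
  row2 -= 1·row1 → [0,0,2]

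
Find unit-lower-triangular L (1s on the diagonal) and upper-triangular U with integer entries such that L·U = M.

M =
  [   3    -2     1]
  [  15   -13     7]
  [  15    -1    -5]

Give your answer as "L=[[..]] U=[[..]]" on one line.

  row1 -= 5·row0 → [0,-3,2]
  row2 -= 5·row0 → [0,9,-10]
  row2 -= -3·row1 → [0,0,-4]

L=[[1,0,0],[5,1,0],[5,-3,1]] U=[[3,-2,1],[0,-3,2],[0,0,-4]]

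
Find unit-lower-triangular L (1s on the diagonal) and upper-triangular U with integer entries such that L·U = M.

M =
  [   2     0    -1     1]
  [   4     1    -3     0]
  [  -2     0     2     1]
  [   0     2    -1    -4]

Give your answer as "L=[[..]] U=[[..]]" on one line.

L=[[1,0,0,0],[2,1,0,0],[-1,0,1,0],[0,2,1,1]] U=[[2,0,-1,1],[0,1,-1,-2],[0,0,1,2],[0,0,0,-2]]

  row1 -= 2·row0 → [0,1,-1,-2]
  row2 -= -1·row0 → [0,0,1,2]
  row3 -= 0·row0 → [0,2,-1,-4]
  row2 -= 0·row1 → [0,0,1,2]
  row3 -= 2·row1 → [0,0,1,0]
  row3 -= 1·row2 → [0,0,0,-2]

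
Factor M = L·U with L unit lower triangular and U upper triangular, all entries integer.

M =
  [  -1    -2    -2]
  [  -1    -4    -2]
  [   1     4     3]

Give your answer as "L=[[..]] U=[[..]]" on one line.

  R1 -= 1·R0 → [0,-2,0]
  R2 -= -1·R0 → [0,2,1]
  R2 -= -1·R1 → [0,0,1]

L=[[1,0,0],[1,1,0],[-1,-1,1]] U=[[-1,-2,-2],[0,-2,0],[0,0,1]]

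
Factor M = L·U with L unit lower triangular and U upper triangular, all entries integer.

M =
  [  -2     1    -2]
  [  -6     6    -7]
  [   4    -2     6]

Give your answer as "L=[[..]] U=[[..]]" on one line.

L=[[1,0,0],[3,1,0],[-2,0,1]] U=[[-2,1,-2],[0,3,-1],[0,0,2]]

  R1 -= 3·R0 → [0,3,-1]
  R2 -= -2·R0 → [0,0,2]
  R2 -= 0·R1 → [0,0,2]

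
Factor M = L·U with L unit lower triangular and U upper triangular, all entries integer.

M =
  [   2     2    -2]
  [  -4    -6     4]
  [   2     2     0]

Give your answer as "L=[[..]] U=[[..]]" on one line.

L=[[1,0,0],[-2,1,0],[1,0,1]] U=[[2,2,-2],[0,-2,0],[0,0,2]]

  row1 -= -2·row0 → [0,-2,0]
  row2 -= 1·row0 → [0,0,2]
  row2 -= 0·row1 → [0,0,2]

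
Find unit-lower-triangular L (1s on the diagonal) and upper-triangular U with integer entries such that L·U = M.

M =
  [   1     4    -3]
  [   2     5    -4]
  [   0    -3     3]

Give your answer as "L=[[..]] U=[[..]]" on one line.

  row1 -= 2·row0 → [0,-3,2]
  row2 -= 0·row0 → [0,-3,3]
  row2 -= 1·row1 → [0,0,1]

L=[[1,0,0],[2,1,0],[0,1,1]] U=[[1,4,-3],[0,-3,2],[0,0,1]]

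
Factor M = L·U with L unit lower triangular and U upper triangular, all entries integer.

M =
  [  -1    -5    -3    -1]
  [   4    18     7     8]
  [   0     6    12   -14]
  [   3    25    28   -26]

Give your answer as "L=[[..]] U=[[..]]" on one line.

  row1 -= -4·row0 → [0,-2,-5,4]
  row2 -= 0·row0 → [0,6,12,-14]
  row3 -= -3·row0 → [0,10,19,-29]
  row2 -= -3·row1 → [0,0,-3,-2]
  row3 -= -5·row1 → [0,0,-6,-9]
  row3 -= 2·row2 → [0,0,0,-5]

L=[[1,0,0,0],[-4,1,0,0],[0,-3,1,0],[-3,-5,2,1]] U=[[-1,-5,-3,-1],[0,-2,-5,4],[0,0,-3,-2],[0,0,0,-5]]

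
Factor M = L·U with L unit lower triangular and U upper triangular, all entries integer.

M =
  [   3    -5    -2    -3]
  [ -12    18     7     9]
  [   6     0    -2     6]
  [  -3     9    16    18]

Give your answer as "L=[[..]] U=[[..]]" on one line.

L=[[1,0,0,0],[-4,1,0,0],[2,-5,1,0],[-1,-2,-4,1]] U=[[3,-5,-2,-3],[0,-2,-1,-3],[0,0,-3,-3],[0,0,0,-3]]

  r1 -= -4·r0 → [0,-2,-1,-3]
  r2 -= 2·r0 → [0,10,2,12]
  r3 -= -1·r0 → [0,4,14,15]
  r2 -= -5·r1 → [0,0,-3,-3]
  r3 -= -2·r1 → [0,0,12,9]
  r3 -= -4·r2 → [0,0,0,-3]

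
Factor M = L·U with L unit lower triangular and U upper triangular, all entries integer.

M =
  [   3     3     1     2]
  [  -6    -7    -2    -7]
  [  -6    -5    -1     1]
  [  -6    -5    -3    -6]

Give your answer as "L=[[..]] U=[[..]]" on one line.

L=[[1,0,0,0],[-2,1,0,0],[-2,-1,1,0],[-2,-1,-1,1]] U=[[3,3,1,2],[0,-1,0,-3],[0,0,1,2],[0,0,0,-3]]

  r1 -= -2·r0 → [0,-1,0,-3]
  r2 -= -2·r0 → [0,1,1,5]
  r3 -= -2·r0 → [0,1,-1,-2]
  r2 -= -1·r1 → [0,0,1,2]
  r3 -= -1·r1 → [0,0,-1,-5]
  r3 -= -1·r2 → [0,0,0,-3]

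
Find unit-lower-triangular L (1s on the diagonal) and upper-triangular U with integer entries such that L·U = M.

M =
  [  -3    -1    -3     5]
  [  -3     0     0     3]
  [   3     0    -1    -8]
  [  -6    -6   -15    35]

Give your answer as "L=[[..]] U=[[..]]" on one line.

  row1 -= 1·row0 → [0,1,3,-2]
  row2 -= -1·row0 → [0,-1,-4,-3]
  row3 -= 2·row0 → [0,-4,-9,25]
  row2 -= -1·row1 → [0,0,-1,-5]
  row3 -= -4·row1 → [0,0,3,17]
  row3 -= -3·row2 → [0,0,0,2]

L=[[1,0,0,0],[1,1,0,0],[-1,-1,1,0],[2,-4,-3,1]] U=[[-3,-1,-3,5],[0,1,3,-2],[0,0,-1,-5],[0,0,0,2]]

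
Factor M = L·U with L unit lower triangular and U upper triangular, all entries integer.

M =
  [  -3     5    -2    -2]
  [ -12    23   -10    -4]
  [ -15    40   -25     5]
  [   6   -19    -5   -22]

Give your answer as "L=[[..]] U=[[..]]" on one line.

  R1 -= 4·R0 → [0,3,-2,4]
  R2 -= 5·R0 → [0,15,-15,15]
  R3 -= -2·R0 → [0,-9,-9,-26]
  R2 -= 5·R1 → [0,0,-5,-5]
  R3 -= -3·R1 → [0,0,-15,-14]
  R3 -= 3·R2 → [0,0,0,1]

L=[[1,0,0,0],[4,1,0,0],[5,5,1,0],[-2,-3,3,1]] U=[[-3,5,-2,-2],[0,3,-2,4],[0,0,-5,-5],[0,0,0,1]]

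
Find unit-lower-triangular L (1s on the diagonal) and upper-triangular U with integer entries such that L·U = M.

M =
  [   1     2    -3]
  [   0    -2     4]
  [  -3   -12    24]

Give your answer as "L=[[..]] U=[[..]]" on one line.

  row1 -= 0·row0 → [0,-2,4]
  row2 -= -3·row0 → [0,-6,15]
  row2 -= 3·row1 → [0,0,3]

L=[[1,0,0],[0,1,0],[-3,3,1]] U=[[1,2,-3],[0,-2,4],[0,0,3]]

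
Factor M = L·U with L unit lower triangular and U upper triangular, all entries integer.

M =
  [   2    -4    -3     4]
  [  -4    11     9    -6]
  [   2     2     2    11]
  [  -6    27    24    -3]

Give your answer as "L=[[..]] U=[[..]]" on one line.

L=[[1,0,0,0],[-2,1,0,0],[1,2,1,0],[-3,5,0,1]] U=[[2,-4,-3,4],[0,3,3,2],[0,0,-1,3],[0,0,0,-1]]

  r1 -= -2·r0 → [0,3,3,2]
  r2 -= 1·r0 → [0,6,5,7]
  r3 -= -3·r0 → [0,15,15,9]
  r2 -= 2·r1 → [0,0,-1,3]
  r3 -= 5·r1 → [0,0,0,-1]
  r3 -= 0·r2 → [0,0,0,-1]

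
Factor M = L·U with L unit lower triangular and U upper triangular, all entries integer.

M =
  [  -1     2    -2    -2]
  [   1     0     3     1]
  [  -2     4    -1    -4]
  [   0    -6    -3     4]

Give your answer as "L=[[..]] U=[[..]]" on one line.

  row1 -= -1·row0 → [0,2,1,-1]
  row2 -= 2·row0 → [0,0,3,0]
  row3 -= 0·row0 → [0,-6,-3,4]
  row2 -= 0·row1 → [0,0,3,0]
  row3 -= -3·row1 → [0,0,0,1]
  row3 -= 0·row2 → [0,0,0,1]

L=[[1,0,0,0],[-1,1,0,0],[2,0,1,0],[0,-3,0,1]] U=[[-1,2,-2,-2],[0,2,1,-1],[0,0,3,0],[0,0,0,1]]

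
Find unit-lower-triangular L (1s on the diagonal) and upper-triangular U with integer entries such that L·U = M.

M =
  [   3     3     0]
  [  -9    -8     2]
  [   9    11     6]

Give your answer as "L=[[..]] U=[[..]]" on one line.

  row1 -= -3·row0 → [0,1,2]
  row2 -= 3·row0 → [0,2,6]
  row2 -= 2·row1 → [0,0,2]

L=[[1,0,0],[-3,1,0],[3,2,1]] U=[[3,3,0],[0,1,2],[0,0,2]]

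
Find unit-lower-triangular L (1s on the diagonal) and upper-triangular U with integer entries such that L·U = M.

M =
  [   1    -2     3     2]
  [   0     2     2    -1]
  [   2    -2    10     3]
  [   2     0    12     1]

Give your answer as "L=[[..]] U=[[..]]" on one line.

  r1 -= 0·r0 → [0,2,2,-1]
  r2 -= 2·r0 → [0,2,4,-1]
  r3 -= 2·r0 → [0,4,6,-3]
  r2 -= 1·r1 → [0,0,2,0]
  r3 -= 2·r1 → [0,0,2,-1]
  r3 -= 1·r2 → [0,0,0,-1]

L=[[1,0,0,0],[0,1,0,0],[2,1,1,0],[2,2,1,1]] U=[[1,-2,3,2],[0,2,2,-1],[0,0,2,0],[0,0,0,-1]]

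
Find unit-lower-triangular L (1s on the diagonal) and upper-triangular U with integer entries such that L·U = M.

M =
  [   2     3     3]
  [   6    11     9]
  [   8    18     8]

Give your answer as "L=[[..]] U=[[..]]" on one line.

L=[[1,0,0],[3,1,0],[4,3,1]] U=[[2,3,3],[0,2,0],[0,0,-4]]

  r1 -= 3·r0 → [0,2,0]
  r2 -= 4·r0 → [0,6,-4]
  r2 -= 3·r1 → [0,0,-4]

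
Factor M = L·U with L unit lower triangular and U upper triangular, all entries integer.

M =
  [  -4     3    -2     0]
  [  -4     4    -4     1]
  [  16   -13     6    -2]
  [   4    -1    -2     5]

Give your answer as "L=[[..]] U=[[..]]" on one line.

  r1 -= 1·r0 → [0,1,-2,1]
  r2 -= -4·r0 → [0,-1,-2,-2]
  r3 -= -1·r0 → [0,2,-4,5]
  r2 -= -1·r1 → [0,0,-4,-1]
  r3 -= 2·r1 → [0,0,0,3]
  r3 -= 0·r2 → [0,0,0,3]

L=[[1,0,0,0],[1,1,0,0],[-4,-1,1,0],[-1,2,0,1]] U=[[-4,3,-2,0],[0,1,-2,1],[0,0,-4,-1],[0,0,0,3]]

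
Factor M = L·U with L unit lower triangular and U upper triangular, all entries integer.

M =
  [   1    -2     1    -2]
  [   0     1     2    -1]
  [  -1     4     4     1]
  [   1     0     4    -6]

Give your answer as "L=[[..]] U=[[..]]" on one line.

  R1 -= 0·R0 → [0,1,2,-1]
  R2 -= -1·R0 → [0,2,5,-1]
  R3 -= 1·R0 → [0,2,3,-4]
  R2 -= 2·R1 → [0,0,1,1]
  R3 -= 2·R1 → [0,0,-1,-2]
  R3 -= -1·R2 → [0,0,0,-1]

L=[[1,0,0,0],[0,1,0,0],[-1,2,1,0],[1,2,-1,1]] U=[[1,-2,1,-2],[0,1,2,-1],[0,0,1,1],[0,0,0,-1]]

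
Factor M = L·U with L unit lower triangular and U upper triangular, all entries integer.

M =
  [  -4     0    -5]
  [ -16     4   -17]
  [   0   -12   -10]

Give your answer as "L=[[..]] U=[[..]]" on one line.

L=[[1,0,0],[4,1,0],[0,-3,1]] U=[[-4,0,-5],[0,4,3],[0,0,-1]]

  row1 -= 4·row0 → [0,4,3]
  row2 -= 0·row0 → [0,-12,-10]
  row2 -= -3·row1 → [0,0,-1]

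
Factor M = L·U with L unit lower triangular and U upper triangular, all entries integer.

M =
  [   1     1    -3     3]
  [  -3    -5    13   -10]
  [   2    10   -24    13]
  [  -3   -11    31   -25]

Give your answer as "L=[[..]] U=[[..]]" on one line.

  R1 -= -3·R0 → [0,-2,4,-1]
  R2 -= 2·R0 → [0,8,-18,7]
  R3 -= -3·R0 → [0,-8,22,-16]
  R2 -= -4·R1 → [0,0,-2,3]
  R3 -= 4·R1 → [0,0,6,-12]
  R3 -= -3·R2 → [0,0,0,-3]

L=[[1,0,0,0],[-3,1,0,0],[2,-4,1,0],[-3,4,-3,1]] U=[[1,1,-3,3],[0,-2,4,-1],[0,0,-2,3],[0,0,0,-3]]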